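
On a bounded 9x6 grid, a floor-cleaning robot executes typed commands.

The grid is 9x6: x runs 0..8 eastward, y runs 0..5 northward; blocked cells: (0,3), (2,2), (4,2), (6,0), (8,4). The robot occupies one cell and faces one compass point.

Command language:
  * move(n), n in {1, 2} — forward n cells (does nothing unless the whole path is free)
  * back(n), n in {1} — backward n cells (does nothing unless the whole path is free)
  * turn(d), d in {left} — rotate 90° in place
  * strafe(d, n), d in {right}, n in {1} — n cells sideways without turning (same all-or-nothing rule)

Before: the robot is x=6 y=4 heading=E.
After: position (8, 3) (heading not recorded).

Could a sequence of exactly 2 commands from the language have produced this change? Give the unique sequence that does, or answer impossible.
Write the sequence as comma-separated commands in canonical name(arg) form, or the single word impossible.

strafe(right, 1), move(2)

key: order matters: swapping strafe(right, 1) and move(2) lands elsewhere
begin: x=6 y=4 heading=E
[1] after strafe(right, 1): x=6 y=3 heading=E
[2] after move(2): x=8 y=3 heading=E
no rival 2-sequence matches.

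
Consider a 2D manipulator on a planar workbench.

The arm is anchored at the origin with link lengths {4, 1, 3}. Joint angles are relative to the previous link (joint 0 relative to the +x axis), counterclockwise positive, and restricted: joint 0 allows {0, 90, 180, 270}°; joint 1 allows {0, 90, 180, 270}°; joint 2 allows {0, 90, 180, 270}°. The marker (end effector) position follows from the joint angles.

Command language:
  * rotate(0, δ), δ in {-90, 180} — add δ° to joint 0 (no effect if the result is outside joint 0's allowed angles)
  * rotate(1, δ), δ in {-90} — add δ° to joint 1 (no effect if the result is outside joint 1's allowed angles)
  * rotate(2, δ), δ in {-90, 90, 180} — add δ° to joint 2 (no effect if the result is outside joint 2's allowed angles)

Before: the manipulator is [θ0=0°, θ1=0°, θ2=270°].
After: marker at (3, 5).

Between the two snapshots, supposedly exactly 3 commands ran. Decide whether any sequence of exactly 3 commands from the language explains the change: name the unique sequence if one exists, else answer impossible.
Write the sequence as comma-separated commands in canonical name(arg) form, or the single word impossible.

initial: [θ0=0°, θ1=0°, θ2=270°]
t=1 rotate(0, -90) ⇒ [θ0=270°, θ1=0°, θ2=270°]
t=2 rotate(0, -90) ⇒ [θ0=180°, θ1=0°, θ2=270°]
t=3 rotate(0, -90) ⇒ [θ0=90°, θ1=0°, θ2=270°]
no rival 3-sequence matches.

rotate(0, -90), rotate(0, -90), rotate(0, -90)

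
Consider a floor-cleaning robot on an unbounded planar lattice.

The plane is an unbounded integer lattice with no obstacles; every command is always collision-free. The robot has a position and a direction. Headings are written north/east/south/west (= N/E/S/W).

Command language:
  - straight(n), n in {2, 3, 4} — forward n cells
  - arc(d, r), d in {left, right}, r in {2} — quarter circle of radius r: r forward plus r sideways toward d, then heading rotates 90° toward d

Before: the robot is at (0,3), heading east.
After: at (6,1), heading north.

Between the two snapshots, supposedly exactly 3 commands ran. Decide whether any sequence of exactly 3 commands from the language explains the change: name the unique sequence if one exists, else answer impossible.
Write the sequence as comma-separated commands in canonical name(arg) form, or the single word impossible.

key: position moved to (6,1) AND the heading swung to N — translation plus rotation needed
initial: at (0,3), heading east
step 1 (arc(right, 2)): at (2,1), heading south
step 2 (arc(left, 2)): at (4,-1), heading east
step 3 (arc(left, 2)): at (6,1), heading north
no rival 3-sequence matches.

arc(right, 2), arc(left, 2), arc(left, 2)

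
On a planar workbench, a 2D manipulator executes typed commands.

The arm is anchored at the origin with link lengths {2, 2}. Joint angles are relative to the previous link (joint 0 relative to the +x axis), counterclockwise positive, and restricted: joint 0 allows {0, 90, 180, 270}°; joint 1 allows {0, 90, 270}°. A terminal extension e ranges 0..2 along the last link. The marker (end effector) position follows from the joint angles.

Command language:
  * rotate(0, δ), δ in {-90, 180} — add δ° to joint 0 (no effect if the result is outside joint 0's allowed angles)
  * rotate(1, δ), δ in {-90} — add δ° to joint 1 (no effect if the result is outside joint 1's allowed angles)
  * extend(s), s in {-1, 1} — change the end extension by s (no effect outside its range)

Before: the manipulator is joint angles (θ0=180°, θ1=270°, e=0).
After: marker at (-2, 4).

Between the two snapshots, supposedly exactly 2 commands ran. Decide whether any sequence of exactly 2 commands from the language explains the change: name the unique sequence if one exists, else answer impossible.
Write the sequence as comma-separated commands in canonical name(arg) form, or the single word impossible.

extend(1), extend(1)

t0: joint angles (θ0=180°, θ1=270°, e=0)
1. extend(1) → joint angles (θ0=180°, θ1=270°, e=1)
2. extend(1) → joint angles (θ0=180°, θ1=270°, e=2)
uniquely the one of 25 2-step routes that fits.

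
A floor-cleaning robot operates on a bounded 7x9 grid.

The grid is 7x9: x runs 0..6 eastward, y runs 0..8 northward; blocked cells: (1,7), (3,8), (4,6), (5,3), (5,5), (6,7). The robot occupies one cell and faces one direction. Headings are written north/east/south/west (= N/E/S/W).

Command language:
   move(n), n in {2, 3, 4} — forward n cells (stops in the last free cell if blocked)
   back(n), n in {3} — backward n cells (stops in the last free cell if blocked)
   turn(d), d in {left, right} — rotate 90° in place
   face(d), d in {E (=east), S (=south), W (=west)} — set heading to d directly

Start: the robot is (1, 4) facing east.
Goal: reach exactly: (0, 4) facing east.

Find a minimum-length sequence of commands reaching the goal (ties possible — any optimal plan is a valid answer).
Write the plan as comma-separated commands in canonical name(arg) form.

back(3)

initial: (1, 4) facing east
step 1 (back(3)): (0, 4) facing east
shorter routes all fall short; 1 is best.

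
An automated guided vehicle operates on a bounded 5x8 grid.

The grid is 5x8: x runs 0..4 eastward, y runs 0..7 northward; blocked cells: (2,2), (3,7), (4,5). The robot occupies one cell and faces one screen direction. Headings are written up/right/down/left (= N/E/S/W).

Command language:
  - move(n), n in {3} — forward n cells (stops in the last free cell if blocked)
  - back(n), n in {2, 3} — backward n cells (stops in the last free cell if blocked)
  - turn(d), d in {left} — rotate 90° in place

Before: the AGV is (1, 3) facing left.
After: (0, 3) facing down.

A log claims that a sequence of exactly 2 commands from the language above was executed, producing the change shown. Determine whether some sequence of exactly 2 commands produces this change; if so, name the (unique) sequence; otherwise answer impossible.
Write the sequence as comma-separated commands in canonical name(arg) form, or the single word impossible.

key: move(3) runs into the grid edge before its full distance
t0: (1, 3) facing left
[1] after move(3): (0, 3) facing left
[2] after turn(left): (0, 3) facing down
no rival 2-sequence matches.

move(3), turn(left)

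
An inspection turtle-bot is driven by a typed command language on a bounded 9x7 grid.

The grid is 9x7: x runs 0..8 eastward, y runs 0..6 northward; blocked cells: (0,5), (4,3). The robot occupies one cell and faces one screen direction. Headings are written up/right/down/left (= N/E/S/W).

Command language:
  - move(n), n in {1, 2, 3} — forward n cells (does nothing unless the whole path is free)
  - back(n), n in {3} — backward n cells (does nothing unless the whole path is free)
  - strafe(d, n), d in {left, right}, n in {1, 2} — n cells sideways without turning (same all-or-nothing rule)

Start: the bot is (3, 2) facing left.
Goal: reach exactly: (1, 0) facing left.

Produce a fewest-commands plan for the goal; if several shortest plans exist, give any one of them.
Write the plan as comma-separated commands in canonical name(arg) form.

initial: (3, 2) facing left
step 1 (strafe(left, 2)): (3, 0) facing left
step 2 (move(2)): (1, 0) facing left
no 1-step plan works, so 2 is optimal.

strafe(left, 2), move(2)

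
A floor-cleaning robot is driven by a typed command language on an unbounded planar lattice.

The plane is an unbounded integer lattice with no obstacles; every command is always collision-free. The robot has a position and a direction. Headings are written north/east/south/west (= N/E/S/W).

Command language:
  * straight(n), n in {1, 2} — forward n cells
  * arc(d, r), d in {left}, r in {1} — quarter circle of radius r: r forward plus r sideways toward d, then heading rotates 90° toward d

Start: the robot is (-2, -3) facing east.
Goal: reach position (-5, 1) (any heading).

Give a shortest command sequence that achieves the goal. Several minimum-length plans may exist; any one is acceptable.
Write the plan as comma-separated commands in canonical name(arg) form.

arc(left, 1), straight(2), arc(left, 1), straight(2), straight(1)

from: (-2, -3) facing east
step 1 (arc(left, 1)): (-1, -2) facing north
step 2 (straight(2)): (-1, 0) facing north
step 3 (arc(left, 1)): (-2, 1) facing west
step 4 (straight(2)): (-4, 1) facing west
step 5 (straight(1)): (-5, 1) facing west
no 4-step plan works, so 5 is optimal.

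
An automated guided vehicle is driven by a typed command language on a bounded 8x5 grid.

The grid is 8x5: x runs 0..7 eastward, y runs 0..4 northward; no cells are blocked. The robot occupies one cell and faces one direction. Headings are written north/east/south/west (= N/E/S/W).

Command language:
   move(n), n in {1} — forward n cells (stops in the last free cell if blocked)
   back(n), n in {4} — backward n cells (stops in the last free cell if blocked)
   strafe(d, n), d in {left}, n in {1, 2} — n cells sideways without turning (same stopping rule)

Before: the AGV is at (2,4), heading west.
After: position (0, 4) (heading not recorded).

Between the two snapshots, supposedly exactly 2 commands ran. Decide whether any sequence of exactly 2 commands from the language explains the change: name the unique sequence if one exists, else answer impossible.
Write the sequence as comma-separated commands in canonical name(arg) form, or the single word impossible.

start: at (2,4), heading west
1. move(1) → at (1,4), heading west
2. move(1) → at (0,4), heading west
all 16 alternatives checked — unique.

move(1), move(1)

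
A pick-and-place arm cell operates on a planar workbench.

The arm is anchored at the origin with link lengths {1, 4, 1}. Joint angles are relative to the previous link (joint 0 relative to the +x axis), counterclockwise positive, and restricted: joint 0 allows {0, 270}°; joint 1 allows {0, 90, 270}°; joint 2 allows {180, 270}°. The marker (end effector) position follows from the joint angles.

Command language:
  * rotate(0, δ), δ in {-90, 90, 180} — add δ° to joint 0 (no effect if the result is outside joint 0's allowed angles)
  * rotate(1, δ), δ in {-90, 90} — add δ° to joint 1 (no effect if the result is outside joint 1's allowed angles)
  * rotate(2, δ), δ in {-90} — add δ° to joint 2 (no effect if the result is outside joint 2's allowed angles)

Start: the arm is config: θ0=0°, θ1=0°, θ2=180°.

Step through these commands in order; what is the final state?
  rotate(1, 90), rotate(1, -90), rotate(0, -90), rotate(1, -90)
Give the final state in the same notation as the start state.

begin: config: θ0=0°, θ1=0°, θ2=180°
1. rotate(1, 90) → config: θ0=0°, θ1=90°, θ2=180°
2. rotate(1, -90) → config: θ0=0°, θ1=0°, θ2=180°
3. rotate(0, -90) → config: θ0=270°, θ1=0°, θ2=180°
4. rotate(1, -90) → config: θ0=270°, θ1=270°, θ2=180°

config: θ0=270°, θ1=270°, θ2=180°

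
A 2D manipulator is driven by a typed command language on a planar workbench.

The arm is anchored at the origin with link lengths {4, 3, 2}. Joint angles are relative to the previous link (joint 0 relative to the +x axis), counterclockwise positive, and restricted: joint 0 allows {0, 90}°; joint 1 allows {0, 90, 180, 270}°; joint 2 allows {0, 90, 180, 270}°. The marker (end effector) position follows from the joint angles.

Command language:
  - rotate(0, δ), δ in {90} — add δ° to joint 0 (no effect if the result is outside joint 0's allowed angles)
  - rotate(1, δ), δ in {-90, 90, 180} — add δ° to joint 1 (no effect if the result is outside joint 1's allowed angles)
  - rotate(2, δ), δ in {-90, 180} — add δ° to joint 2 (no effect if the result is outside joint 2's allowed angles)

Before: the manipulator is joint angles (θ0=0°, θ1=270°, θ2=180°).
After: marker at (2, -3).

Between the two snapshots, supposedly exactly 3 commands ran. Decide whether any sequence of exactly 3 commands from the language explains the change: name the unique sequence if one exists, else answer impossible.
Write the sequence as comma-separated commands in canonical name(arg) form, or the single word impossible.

from: joint angles (θ0=0°, θ1=270°, θ2=180°)
t=1 rotate(2, -90) ⇒ joint angles (θ0=0°, θ1=270°, θ2=90°)
t=2 rotate(2, -90) ⇒ joint angles (θ0=0°, θ1=270°, θ2=0°)
t=3 rotate(2, -90) ⇒ joint angles (θ0=0°, θ1=270°, θ2=270°)
all 216 alternatives checked — unique.

rotate(2, -90), rotate(2, -90), rotate(2, -90)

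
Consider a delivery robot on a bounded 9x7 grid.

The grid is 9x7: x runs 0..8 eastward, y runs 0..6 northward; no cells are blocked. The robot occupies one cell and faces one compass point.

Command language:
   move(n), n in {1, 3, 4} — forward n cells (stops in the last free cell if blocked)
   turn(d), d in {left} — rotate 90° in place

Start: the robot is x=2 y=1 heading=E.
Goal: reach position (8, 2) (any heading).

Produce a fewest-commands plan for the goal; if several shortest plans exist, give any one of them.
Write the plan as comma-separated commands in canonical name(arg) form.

start: x=2 y=1 heading=E
1. move(3) → x=5 y=1 heading=E
2. move(3) → x=8 y=1 heading=E
3. turn(left) → x=8 y=1 heading=N
4. move(1) → x=8 y=2 heading=N
minimal: 4 command(s), checked below 4.

move(3), move(3), turn(left), move(1)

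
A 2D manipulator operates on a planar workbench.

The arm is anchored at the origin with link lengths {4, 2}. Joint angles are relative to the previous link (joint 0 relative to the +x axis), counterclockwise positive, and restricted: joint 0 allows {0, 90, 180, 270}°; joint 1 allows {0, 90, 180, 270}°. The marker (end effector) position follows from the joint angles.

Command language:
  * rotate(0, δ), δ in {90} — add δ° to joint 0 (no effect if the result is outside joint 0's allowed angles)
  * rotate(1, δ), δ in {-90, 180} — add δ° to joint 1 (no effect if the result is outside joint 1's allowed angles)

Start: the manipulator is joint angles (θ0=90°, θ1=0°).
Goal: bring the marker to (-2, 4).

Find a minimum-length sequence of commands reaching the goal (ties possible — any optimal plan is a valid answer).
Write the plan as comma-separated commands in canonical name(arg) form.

rotate(1, -90), rotate(1, 180)

t0: joint angles (θ0=90°, θ1=0°)
t=1 rotate(1, -90) ⇒ joint angles (θ0=90°, θ1=270°)
t=2 rotate(1, 180) ⇒ joint angles (θ0=90°, θ1=90°)
shorter routes all fall short; 2 is best.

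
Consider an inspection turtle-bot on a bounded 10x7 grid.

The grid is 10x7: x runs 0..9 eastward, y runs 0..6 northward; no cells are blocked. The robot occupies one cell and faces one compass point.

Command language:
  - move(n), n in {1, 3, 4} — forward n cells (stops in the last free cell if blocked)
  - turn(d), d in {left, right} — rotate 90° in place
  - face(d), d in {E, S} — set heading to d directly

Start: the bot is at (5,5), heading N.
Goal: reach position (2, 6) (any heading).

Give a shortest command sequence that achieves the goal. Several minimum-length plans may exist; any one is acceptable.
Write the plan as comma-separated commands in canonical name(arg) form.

move(3), turn(left), move(3)

from: at (5,5), heading N
step 1 (move(3)): at (5,6), heading N
step 2 (turn(left)): at (5,6), heading W
step 3 (move(3)): at (2,6), heading W
minimal: 3 command(s), checked below 3.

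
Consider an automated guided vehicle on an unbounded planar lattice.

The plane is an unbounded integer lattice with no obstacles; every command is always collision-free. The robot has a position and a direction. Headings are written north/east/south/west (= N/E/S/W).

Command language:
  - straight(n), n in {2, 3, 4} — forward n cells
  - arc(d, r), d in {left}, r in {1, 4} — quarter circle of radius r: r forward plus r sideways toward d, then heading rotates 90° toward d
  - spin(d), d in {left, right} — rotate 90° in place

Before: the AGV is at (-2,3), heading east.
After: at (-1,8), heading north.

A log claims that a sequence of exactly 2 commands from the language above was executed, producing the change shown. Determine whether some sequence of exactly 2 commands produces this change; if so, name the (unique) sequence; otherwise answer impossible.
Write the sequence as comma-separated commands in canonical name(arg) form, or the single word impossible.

arc(left, 1), straight(4)

key: order matters: swapping arc(left, 1) and straight(4) lands elsewhere
from: at (-2,3), heading east
1. arc(left, 1) → at (-1,4), heading north
2. straight(4) → at (-1,8), heading north
uniquely the one of 49 2-step routes that fits.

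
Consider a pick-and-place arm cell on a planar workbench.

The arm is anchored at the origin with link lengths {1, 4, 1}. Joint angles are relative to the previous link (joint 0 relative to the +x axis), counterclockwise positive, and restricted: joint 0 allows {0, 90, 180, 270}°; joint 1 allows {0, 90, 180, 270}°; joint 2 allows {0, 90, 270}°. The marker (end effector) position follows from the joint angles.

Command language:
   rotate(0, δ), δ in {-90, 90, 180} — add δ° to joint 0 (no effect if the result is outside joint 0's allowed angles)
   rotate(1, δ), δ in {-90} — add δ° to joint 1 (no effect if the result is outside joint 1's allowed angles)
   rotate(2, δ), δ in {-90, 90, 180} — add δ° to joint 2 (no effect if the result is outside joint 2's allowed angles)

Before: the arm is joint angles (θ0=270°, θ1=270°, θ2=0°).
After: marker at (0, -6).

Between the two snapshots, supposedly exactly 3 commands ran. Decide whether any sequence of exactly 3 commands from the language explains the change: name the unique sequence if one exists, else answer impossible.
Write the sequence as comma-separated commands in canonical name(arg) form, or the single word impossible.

rotate(1, -90), rotate(1, -90), rotate(1, -90)

begin: joint angles (θ0=270°, θ1=270°, θ2=0°)
step 1 (rotate(1, -90)): joint angles (θ0=270°, θ1=180°, θ2=0°)
step 2 (rotate(1, -90)): joint angles (θ0=270°, θ1=90°, θ2=0°)
step 3 (rotate(1, -90)): joint angles (θ0=270°, θ1=0°, θ2=0°)
no other 3-command option fits: unique.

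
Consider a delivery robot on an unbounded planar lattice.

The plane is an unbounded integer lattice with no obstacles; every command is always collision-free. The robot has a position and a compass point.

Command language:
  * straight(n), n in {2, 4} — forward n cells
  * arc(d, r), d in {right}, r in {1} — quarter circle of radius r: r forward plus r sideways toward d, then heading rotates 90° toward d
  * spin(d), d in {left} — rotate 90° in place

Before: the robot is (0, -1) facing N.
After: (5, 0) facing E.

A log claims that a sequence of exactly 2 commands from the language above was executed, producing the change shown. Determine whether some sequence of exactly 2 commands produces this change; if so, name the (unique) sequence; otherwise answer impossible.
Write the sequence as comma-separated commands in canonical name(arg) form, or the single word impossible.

arc(right, 1), straight(4)

key: running straight(4) before arc(right, 1) would end elsewhere — order is forced
initial: (0, -1) facing N
t=1 arc(right, 1) ⇒ (1, 0) facing E
t=2 straight(4) ⇒ (5, 0) facing E
no other 2-command option fits: unique.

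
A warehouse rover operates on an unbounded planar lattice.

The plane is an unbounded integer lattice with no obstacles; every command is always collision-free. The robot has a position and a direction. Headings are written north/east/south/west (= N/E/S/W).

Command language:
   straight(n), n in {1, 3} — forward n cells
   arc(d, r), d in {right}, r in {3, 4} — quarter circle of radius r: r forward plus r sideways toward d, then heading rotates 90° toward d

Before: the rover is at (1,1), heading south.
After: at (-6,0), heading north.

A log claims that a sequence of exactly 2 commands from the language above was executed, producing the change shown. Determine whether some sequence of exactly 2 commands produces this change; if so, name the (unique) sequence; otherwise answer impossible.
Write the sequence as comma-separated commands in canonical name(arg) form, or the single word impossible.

arc(right, 4), arc(right, 3)

key: order matters: swapping arc(right, 4) and arc(right, 3) lands elsewhere
from: at (1,1), heading south
step 1 (arc(right, 4)): at (-3,-3), heading west
step 2 (arc(right, 3)): at (-6,0), heading north
no other 2-command option fits: unique.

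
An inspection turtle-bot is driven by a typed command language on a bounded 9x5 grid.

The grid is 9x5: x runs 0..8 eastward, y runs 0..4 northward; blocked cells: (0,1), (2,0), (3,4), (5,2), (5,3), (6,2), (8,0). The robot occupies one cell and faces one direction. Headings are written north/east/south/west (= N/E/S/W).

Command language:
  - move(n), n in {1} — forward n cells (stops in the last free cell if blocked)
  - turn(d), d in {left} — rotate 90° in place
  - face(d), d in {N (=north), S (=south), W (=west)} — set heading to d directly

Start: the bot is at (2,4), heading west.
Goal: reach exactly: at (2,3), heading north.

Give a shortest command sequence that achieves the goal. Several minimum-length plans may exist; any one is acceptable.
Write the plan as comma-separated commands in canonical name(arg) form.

start: at (2,4), heading west
1. face(S) → at (2,4), heading south
2. move(1) → at (2,3), heading south
3. face(N) → at (2,3), heading north
minimal: 3 command(s), checked below 3.

face(S), move(1), face(N)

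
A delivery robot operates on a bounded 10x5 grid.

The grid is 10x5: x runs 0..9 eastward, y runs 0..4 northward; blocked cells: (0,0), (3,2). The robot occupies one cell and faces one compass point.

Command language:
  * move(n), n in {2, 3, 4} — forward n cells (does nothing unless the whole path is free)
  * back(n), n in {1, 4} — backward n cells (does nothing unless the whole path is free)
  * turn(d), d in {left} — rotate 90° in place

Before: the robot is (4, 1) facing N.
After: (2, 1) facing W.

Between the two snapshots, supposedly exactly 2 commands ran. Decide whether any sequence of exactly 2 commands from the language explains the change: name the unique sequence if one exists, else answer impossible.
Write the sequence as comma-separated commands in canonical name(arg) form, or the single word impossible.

key: order matters: swapping turn(left) and move(2) lands elsewhere
initial: (4, 1) facing N
[1] after turn(left): (4, 1) facing W
[2] after move(2): (2, 1) facing W
uniquely the one of 36 2-step routes that fits.

turn(left), move(2)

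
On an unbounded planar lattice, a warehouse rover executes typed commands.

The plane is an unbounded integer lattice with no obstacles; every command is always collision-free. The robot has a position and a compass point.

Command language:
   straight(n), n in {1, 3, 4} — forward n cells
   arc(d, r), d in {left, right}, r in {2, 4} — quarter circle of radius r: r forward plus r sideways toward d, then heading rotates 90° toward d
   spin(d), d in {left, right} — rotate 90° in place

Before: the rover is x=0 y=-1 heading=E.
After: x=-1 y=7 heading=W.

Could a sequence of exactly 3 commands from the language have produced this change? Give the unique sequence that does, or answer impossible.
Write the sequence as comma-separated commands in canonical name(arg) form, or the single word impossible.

arc(left, 4), arc(left, 4), straight(1)

key: order matters: swapping arc(left, 4) and straight(1) lands elsewhere
from: x=0 y=-1 heading=E
step 1 (arc(left, 4)): x=4 y=3 heading=N
step 2 (arc(left, 4)): x=0 y=7 heading=W
step 3 (straight(1)): x=-1 y=7 heading=W
uniquely the one of 729 3-step routes that fits.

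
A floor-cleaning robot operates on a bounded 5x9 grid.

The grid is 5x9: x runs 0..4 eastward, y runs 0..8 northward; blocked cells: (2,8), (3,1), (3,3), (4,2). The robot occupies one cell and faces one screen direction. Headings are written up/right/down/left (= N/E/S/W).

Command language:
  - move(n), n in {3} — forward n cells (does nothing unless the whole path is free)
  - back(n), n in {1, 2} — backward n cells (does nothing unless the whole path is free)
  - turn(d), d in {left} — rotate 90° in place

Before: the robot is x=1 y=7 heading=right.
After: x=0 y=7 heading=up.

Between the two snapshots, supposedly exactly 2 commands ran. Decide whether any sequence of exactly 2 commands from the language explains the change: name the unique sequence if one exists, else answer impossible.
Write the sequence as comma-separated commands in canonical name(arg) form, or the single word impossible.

key: running turn(left) before back(1) would end elsewhere — order is forced
from: x=1 y=7 heading=right
t=1 back(1) ⇒ x=0 y=7 heading=right
t=2 turn(left) ⇒ x=0 y=7 heading=up
all 16 alternatives checked — unique.

back(1), turn(left)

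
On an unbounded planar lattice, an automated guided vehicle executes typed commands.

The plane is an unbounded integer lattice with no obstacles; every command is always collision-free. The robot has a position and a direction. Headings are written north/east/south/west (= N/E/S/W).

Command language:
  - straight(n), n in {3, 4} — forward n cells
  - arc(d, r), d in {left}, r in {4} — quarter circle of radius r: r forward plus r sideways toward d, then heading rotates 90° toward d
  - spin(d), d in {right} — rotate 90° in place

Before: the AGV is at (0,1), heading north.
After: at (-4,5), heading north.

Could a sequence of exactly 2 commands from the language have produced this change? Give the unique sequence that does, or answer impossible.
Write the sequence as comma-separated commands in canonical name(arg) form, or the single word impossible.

key: heading stays N — rotations cancel among the 2 commands
initial: at (0,1), heading north
[1] after arc(left, 4): at (-4,5), heading west
[2] after spin(right): at (-4,5), heading north
no other 2-command option fits: unique.

arc(left, 4), spin(right)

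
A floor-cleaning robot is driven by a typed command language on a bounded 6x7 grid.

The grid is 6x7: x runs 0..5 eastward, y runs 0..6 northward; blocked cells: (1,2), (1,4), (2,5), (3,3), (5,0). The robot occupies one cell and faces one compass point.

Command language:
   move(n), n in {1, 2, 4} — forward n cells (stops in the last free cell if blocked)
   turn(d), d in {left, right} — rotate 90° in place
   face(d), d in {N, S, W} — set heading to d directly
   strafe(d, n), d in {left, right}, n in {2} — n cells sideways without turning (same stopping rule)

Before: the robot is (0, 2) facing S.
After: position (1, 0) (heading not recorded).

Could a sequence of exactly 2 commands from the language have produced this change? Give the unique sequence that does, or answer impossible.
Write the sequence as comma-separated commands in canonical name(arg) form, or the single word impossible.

impossible

checked all 2-command options: none fits.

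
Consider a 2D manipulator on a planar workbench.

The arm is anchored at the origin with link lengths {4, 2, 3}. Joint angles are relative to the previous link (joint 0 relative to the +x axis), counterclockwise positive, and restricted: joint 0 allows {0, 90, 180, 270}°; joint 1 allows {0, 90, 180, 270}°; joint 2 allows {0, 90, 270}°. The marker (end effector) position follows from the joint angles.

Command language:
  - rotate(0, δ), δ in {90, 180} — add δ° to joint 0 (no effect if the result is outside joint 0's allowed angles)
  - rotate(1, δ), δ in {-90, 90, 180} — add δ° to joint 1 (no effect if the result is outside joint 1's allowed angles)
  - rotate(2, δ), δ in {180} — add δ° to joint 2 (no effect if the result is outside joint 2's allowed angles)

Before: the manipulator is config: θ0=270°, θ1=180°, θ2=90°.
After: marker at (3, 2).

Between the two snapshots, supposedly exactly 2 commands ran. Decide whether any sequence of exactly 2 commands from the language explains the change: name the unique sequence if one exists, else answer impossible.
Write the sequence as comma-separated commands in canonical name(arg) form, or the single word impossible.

initial: config: θ0=270°, θ1=180°, θ2=90°
step 1 (rotate(0, 90)): config: θ0=0°, θ1=180°, θ2=90°
step 2 (rotate(0, 90)): config: θ0=90°, θ1=180°, θ2=90°
uniquely the one of 36 2-step routes that fits.

rotate(0, 90), rotate(0, 90)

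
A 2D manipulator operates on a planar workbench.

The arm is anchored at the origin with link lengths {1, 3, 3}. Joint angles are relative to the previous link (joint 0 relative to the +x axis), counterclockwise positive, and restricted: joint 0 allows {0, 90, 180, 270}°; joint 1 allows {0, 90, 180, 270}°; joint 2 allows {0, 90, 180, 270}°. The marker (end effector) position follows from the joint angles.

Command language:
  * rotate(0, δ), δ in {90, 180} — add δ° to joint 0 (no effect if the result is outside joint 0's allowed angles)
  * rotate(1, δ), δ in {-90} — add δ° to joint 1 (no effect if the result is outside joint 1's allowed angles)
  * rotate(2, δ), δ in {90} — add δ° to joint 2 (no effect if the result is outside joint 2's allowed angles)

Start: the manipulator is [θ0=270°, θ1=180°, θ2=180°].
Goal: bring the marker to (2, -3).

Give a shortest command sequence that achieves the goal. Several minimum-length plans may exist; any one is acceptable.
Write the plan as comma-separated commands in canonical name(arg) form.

rotate(0, 90), rotate(2, 90), rotate(0, 180)

t0: [θ0=270°, θ1=180°, θ2=180°]
step 1 (rotate(0, 90)): [θ0=0°, θ1=180°, θ2=180°]
step 2 (rotate(2, 90)): [θ0=0°, θ1=180°, θ2=270°]
step 3 (rotate(0, 180)): [θ0=180°, θ1=180°, θ2=270°]
shorter routes all fall short; 3 is best.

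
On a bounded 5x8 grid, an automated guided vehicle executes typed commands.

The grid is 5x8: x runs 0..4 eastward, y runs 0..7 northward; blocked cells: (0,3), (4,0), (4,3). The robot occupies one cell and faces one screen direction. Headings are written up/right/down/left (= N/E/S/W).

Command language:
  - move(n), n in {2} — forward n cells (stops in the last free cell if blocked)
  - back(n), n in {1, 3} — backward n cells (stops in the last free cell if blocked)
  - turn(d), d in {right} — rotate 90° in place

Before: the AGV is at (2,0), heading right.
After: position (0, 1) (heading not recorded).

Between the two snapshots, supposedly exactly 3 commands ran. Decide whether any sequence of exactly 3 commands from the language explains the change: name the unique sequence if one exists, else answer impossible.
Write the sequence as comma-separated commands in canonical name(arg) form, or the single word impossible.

back(3), turn(right), back(1)

key: back(3) runs into the grid edge before its full distance
t0: at (2,0), heading right
t=1 back(3) ⇒ at (0,0), heading right
t=2 turn(right) ⇒ at (0,0), heading down
t=3 back(1) ⇒ at (0,1), heading down
no rival 3-sequence matches.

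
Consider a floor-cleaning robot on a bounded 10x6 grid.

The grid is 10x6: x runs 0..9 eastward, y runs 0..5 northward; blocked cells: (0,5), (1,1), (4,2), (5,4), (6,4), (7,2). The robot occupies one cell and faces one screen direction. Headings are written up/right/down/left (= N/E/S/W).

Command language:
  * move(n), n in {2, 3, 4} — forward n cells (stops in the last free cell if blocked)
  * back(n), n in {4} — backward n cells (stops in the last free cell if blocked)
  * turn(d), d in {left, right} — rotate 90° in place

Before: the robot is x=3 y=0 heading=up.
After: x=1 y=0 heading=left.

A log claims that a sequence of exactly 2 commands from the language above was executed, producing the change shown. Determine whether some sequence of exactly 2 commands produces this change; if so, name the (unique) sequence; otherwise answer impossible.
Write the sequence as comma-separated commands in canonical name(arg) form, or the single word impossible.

turn(left), move(2)

key: order matters: swapping turn(left) and move(2) lands elsewhere
start: x=3 y=0 heading=up
step 1 (turn(left)): x=3 y=0 heading=left
step 2 (move(2)): x=1 y=0 heading=left
no other 2-command option fits: unique.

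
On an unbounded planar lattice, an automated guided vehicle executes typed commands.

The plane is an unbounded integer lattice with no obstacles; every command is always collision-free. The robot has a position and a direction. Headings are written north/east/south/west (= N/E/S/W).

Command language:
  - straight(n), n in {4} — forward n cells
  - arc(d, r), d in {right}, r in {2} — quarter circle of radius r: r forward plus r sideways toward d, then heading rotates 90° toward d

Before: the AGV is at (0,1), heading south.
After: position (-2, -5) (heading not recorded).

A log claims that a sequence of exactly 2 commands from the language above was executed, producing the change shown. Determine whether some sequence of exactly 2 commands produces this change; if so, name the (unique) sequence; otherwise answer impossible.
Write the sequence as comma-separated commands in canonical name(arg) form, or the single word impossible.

key: running arc(right, 2) before straight(4) would end elsewhere — order is forced
from: at (0,1), heading south
[1] after straight(4): at (0,-3), heading south
[2] after arc(right, 2): at (-2,-5), heading west
no rival 2-sequence matches.

straight(4), arc(right, 2)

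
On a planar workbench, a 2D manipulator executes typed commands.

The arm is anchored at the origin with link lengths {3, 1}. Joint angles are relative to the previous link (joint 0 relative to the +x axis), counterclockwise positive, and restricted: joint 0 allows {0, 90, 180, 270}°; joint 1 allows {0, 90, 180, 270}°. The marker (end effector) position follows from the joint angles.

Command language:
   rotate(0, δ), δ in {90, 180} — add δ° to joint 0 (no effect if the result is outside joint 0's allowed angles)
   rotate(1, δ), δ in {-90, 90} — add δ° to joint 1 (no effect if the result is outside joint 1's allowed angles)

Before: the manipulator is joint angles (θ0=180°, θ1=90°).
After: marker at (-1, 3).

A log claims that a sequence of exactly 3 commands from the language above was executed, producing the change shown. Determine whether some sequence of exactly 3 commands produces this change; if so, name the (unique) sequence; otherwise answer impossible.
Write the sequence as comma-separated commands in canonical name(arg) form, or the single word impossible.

start: joint angles (θ0=180°, θ1=90°)
t=1 rotate(0, 90) ⇒ joint angles (θ0=270°, θ1=90°)
t=2 rotate(0, 90) ⇒ joint angles (θ0=0°, θ1=90°)
t=3 rotate(0, 90) ⇒ joint angles (θ0=90°, θ1=90°)
all 64 alternatives checked — unique.

rotate(0, 90), rotate(0, 90), rotate(0, 90)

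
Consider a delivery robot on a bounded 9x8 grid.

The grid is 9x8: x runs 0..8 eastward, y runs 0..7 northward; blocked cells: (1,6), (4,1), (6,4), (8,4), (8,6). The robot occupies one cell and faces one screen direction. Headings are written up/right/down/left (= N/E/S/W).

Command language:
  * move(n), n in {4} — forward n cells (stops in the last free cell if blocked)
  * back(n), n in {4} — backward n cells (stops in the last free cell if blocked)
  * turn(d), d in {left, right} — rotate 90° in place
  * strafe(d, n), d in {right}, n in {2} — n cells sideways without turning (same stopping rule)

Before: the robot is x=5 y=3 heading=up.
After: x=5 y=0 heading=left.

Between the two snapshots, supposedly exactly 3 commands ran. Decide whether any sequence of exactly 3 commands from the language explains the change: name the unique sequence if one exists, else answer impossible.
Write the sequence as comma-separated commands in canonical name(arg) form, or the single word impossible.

key: cell and facing (now W) both changed — the 3 commands mix motion and turning
t0: x=5 y=3 heading=up
t=1 back(4) ⇒ x=5 y=0 heading=up
t=2 back(4) ⇒ x=5 y=0 heading=up
t=3 turn(left) ⇒ x=5 y=0 heading=left
all 125 alternatives checked — unique.

back(4), back(4), turn(left)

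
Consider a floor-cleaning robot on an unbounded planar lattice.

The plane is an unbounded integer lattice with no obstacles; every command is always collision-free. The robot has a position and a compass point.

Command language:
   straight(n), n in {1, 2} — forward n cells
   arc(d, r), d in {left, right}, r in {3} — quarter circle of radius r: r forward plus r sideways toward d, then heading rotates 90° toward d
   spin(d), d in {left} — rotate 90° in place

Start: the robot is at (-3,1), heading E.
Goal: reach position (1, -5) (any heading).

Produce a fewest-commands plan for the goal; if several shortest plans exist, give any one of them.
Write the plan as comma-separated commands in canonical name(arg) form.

straight(2), straight(2), arc(right, 3), arc(right, 3)

from: at (-3,1), heading E
t=1 straight(2) ⇒ at (-1,1), heading E
t=2 straight(2) ⇒ at (1,1), heading E
t=3 arc(right, 3) ⇒ at (4,-2), heading S
t=4 arc(right, 3) ⇒ at (1,-5), heading W
shorter routes all fall short; 4 is best.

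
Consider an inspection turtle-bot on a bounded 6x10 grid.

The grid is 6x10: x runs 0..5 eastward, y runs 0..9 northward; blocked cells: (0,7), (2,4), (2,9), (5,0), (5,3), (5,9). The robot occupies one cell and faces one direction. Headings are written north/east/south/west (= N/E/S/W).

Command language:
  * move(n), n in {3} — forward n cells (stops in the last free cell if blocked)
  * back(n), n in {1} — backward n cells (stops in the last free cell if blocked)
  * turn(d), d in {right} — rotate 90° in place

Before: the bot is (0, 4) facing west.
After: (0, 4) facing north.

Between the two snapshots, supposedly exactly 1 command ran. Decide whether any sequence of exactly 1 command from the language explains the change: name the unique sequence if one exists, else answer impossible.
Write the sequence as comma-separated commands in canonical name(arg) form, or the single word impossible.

turn(right)

key: parked at (0,4) the whole time — nothing moves the robot
begin: (0, 4) facing west
[1] after turn(right): (0, 4) facing north
uniquely the one of 3 1-step routes that fits.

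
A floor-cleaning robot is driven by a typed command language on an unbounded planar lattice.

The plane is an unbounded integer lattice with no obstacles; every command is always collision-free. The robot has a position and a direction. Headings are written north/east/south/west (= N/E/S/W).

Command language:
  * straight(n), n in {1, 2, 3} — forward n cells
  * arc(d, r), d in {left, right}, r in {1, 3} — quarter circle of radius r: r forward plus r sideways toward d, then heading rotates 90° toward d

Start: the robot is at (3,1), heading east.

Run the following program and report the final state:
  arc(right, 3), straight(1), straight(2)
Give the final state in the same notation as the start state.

at (6,-5), heading south

t0: at (3,1), heading east
1. arc(right, 3) → at (6,-2), heading south
2. straight(1) → at (6,-3), heading south
3. straight(2) → at (6,-5), heading south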